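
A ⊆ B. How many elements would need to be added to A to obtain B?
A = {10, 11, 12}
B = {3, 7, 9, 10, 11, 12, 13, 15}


Set A = {10, 11, 12}, |A| = 3
Set B = {3, 7, 9, 10, 11, 12, 13, 15}, |B| = 8
Since A ⊆ B: B \ A = {3, 7, 9, 13, 15}
|B| - |A| = 8 - 3 = 5

5


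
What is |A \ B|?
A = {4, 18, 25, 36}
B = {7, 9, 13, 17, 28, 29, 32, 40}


Set A = {4, 18, 25, 36}
Set B = {7, 9, 13, 17, 28, 29, 32, 40}
A \ B = {4, 18, 25, 36}
|A \ B| = 4

4


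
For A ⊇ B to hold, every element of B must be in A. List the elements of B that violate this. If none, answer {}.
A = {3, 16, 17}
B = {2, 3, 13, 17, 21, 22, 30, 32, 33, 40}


Set A = {3, 16, 17}
Set B = {2, 3, 13, 17, 21, 22, 30, 32, 33, 40}
Check each element of B against A:
2 ∉ A (include), 3 ∈ A, 13 ∉ A (include), 17 ∈ A, 21 ∉ A (include), 22 ∉ A (include), 30 ∉ A (include), 32 ∉ A (include), 33 ∉ A (include), 40 ∉ A (include)
Elements of B not in A: {2, 13, 21, 22, 30, 32, 33, 40}

{2, 13, 21, 22, 30, 32, 33, 40}


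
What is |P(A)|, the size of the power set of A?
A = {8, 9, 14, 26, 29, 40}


Set A = {8, 9, 14, 26, 29, 40}
|A| = 6
The power set P(A) contains all subsets of A.
|P(A)| = 2^|A| = 2^6 = 64

64


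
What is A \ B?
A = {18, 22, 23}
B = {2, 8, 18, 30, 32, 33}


Set A = {18, 22, 23}
Set B = {2, 8, 18, 30, 32, 33}
A \ B includes elements in A that are not in B.
Check each element of A:
18 (in B, remove), 22 (not in B, keep), 23 (not in B, keep)
A \ B = {22, 23}

{22, 23}


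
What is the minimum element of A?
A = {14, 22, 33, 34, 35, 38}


Set A = {14, 22, 33, 34, 35, 38}
Elements in ascending order: 14, 22, 33, 34, 35, 38
The smallest element is 14.

14


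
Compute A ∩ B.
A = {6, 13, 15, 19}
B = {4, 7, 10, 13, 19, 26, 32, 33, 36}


Set A = {6, 13, 15, 19}
Set B = {4, 7, 10, 13, 19, 26, 32, 33, 36}
A ∩ B includes only elements in both sets.
Check each element of A against B:
6 ✗, 13 ✓, 15 ✗, 19 ✓
A ∩ B = {13, 19}

{13, 19}


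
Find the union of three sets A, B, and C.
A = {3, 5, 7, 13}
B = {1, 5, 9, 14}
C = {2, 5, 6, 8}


Set A = {3, 5, 7, 13}
Set B = {1, 5, 9, 14}
Set C = {2, 5, 6, 8}
First, A ∪ B = {1, 3, 5, 7, 9, 13, 14}
Then, (A ∪ B) ∪ C = {1, 2, 3, 5, 6, 7, 8, 9, 13, 14}

{1, 2, 3, 5, 6, 7, 8, 9, 13, 14}


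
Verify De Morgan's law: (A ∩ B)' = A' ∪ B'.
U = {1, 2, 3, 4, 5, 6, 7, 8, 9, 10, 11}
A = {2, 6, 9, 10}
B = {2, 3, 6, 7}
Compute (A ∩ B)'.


U = {1, 2, 3, 4, 5, 6, 7, 8, 9, 10, 11}
A = {2, 6, 9, 10}, B = {2, 3, 6, 7}
A ∩ B = {2, 6}
(A ∩ B)' = U \ (A ∩ B) = {1, 3, 4, 5, 7, 8, 9, 10, 11}
Verification via A' ∪ B': A' = {1, 3, 4, 5, 7, 8, 11}, B' = {1, 4, 5, 8, 9, 10, 11}
A' ∪ B' = {1, 3, 4, 5, 7, 8, 9, 10, 11} ✓

{1, 3, 4, 5, 7, 8, 9, 10, 11}


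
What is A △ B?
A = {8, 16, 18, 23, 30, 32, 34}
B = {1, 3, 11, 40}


Set A = {8, 16, 18, 23, 30, 32, 34}
Set B = {1, 3, 11, 40}
A △ B = (A \ B) ∪ (B \ A)
Elements in A but not B: {8, 16, 18, 23, 30, 32, 34}
Elements in B but not A: {1, 3, 11, 40}
A △ B = {1, 3, 8, 11, 16, 18, 23, 30, 32, 34, 40}

{1, 3, 8, 11, 16, 18, 23, 30, 32, 34, 40}


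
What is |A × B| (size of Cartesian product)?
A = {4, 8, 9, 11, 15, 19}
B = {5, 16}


Set A = {4, 8, 9, 11, 15, 19} has 6 elements.
Set B = {5, 16} has 2 elements.
|A × B| = |A| × |B| = 6 × 2 = 12

12


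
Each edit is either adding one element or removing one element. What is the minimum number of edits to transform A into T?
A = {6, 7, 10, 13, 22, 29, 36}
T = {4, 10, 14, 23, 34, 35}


Set A = {6, 7, 10, 13, 22, 29, 36}
Set T = {4, 10, 14, 23, 34, 35}
Elements to remove from A (in A, not in T): {6, 7, 13, 22, 29, 36} → 6 removals
Elements to add to A (in T, not in A): {4, 14, 23, 34, 35} → 5 additions
Total edits = 6 + 5 = 11

11


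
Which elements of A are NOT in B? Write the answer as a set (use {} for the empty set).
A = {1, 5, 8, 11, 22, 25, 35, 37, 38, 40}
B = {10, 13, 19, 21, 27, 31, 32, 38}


Set A = {1, 5, 8, 11, 22, 25, 35, 37, 38, 40}
Set B = {10, 13, 19, 21, 27, 31, 32, 38}
Check each element of A against B:
1 ∉ B (include), 5 ∉ B (include), 8 ∉ B (include), 11 ∉ B (include), 22 ∉ B (include), 25 ∉ B (include), 35 ∉ B (include), 37 ∉ B (include), 38 ∈ B, 40 ∉ B (include)
Elements of A not in B: {1, 5, 8, 11, 22, 25, 35, 37, 40}

{1, 5, 8, 11, 22, 25, 35, 37, 40}


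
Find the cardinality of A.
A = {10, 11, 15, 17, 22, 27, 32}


Set A = {10, 11, 15, 17, 22, 27, 32}
Listing elements: 10, 11, 15, 17, 22, 27, 32
Counting: 7 elements
|A| = 7

7


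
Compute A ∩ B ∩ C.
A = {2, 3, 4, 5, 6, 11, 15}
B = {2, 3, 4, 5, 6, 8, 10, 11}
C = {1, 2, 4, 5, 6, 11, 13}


Set A = {2, 3, 4, 5, 6, 11, 15}
Set B = {2, 3, 4, 5, 6, 8, 10, 11}
Set C = {1, 2, 4, 5, 6, 11, 13}
First, A ∩ B = {2, 3, 4, 5, 6, 11}
Then, (A ∩ B) ∩ C = {2, 4, 5, 6, 11}

{2, 4, 5, 6, 11}


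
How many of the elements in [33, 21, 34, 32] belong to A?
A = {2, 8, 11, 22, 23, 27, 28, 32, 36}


Set A = {2, 8, 11, 22, 23, 27, 28, 32, 36}
Candidates: [33, 21, 34, 32]
Check each candidate:
33 ∉ A, 21 ∉ A, 34 ∉ A, 32 ∈ A
Count of candidates in A: 1

1


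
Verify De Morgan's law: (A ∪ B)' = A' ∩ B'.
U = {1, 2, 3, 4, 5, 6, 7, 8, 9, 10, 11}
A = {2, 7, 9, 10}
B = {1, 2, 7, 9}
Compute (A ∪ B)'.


U = {1, 2, 3, 4, 5, 6, 7, 8, 9, 10, 11}
A = {2, 7, 9, 10}, B = {1, 2, 7, 9}
A ∪ B = {1, 2, 7, 9, 10}
(A ∪ B)' = U \ (A ∪ B) = {3, 4, 5, 6, 8, 11}
Verification via A' ∩ B': A' = {1, 3, 4, 5, 6, 8, 11}, B' = {3, 4, 5, 6, 8, 10, 11}
A' ∩ B' = {3, 4, 5, 6, 8, 11} ✓

{3, 4, 5, 6, 8, 11}


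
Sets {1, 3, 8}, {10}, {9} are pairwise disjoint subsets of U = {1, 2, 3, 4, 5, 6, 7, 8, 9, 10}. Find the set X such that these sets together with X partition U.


U = {1, 2, 3, 4, 5, 6, 7, 8, 9, 10}
Shown blocks: {1, 3, 8}, {10}, {9}
A partition's blocks are pairwise disjoint and cover U, so the missing block = U \ (union of shown blocks).
Union of shown blocks: {1, 3, 8, 9, 10}
Missing block = U \ (union) = {2, 4, 5, 6, 7}

{2, 4, 5, 6, 7}


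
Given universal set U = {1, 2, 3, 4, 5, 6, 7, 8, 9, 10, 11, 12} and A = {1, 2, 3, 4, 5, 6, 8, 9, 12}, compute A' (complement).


Universal set U = {1, 2, 3, 4, 5, 6, 7, 8, 9, 10, 11, 12}
Set A = {1, 2, 3, 4, 5, 6, 8, 9, 12}
A' = U \ A = elements in U but not in A
Checking each element of U:
1 (in A, exclude), 2 (in A, exclude), 3 (in A, exclude), 4 (in A, exclude), 5 (in A, exclude), 6 (in A, exclude), 7 (not in A, include), 8 (in A, exclude), 9 (in A, exclude), 10 (not in A, include), 11 (not in A, include), 12 (in A, exclude)
A' = {7, 10, 11}

{7, 10, 11}


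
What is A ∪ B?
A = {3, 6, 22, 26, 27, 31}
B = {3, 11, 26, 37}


Set A = {3, 6, 22, 26, 27, 31}
Set B = {3, 11, 26, 37}
A ∪ B includes all elements in either set.
Elements from A: {3, 6, 22, 26, 27, 31}
Elements from B not already included: {11, 37}
A ∪ B = {3, 6, 11, 22, 26, 27, 31, 37}

{3, 6, 11, 22, 26, 27, 31, 37}


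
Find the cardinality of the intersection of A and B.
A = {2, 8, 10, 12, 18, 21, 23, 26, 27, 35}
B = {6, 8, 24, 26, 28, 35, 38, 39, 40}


Set A = {2, 8, 10, 12, 18, 21, 23, 26, 27, 35}
Set B = {6, 8, 24, 26, 28, 35, 38, 39, 40}
A ∩ B = {8, 26, 35}
|A ∩ B| = 3

3


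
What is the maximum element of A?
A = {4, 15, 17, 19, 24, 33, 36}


Set A = {4, 15, 17, 19, 24, 33, 36}
Elements in ascending order: 4, 15, 17, 19, 24, 33, 36
The largest element is 36.

36


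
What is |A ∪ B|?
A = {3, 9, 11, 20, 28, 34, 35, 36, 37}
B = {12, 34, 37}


Set A = {3, 9, 11, 20, 28, 34, 35, 36, 37}, |A| = 9
Set B = {12, 34, 37}, |B| = 3
A ∩ B = {34, 37}, |A ∩ B| = 2
|A ∪ B| = |A| + |B| - |A ∩ B| = 9 + 3 - 2 = 10

10


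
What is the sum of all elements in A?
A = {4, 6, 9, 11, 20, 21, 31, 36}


Set A = {4, 6, 9, 11, 20, 21, 31, 36}
Sum = 4 + 6 + 9 + 11 + 20 + 21 + 31 + 36 = 138

138


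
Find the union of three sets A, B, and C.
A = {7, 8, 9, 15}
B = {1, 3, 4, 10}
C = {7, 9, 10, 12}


Set A = {7, 8, 9, 15}
Set B = {1, 3, 4, 10}
Set C = {7, 9, 10, 12}
First, A ∪ B = {1, 3, 4, 7, 8, 9, 10, 15}
Then, (A ∪ B) ∪ C = {1, 3, 4, 7, 8, 9, 10, 12, 15}

{1, 3, 4, 7, 8, 9, 10, 12, 15}


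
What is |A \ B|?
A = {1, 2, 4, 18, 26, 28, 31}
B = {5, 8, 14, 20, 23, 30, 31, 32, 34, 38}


Set A = {1, 2, 4, 18, 26, 28, 31}
Set B = {5, 8, 14, 20, 23, 30, 31, 32, 34, 38}
A \ B = {1, 2, 4, 18, 26, 28}
|A \ B| = 6

6


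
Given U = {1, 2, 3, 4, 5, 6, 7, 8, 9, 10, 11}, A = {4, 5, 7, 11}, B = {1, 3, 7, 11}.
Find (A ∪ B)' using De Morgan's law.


U = {1, 2, 3, 4, 5, 6, 7, 8, 9, 10, 11}
A = {4, 5, 7, 11}, B = {1, 3, 7, 11}
A ∪ B = {1, 3, 4, 5, 7, 11}
(A ∪ B)' = U \ (A ∪ B) = {2, 6, 8, 9, 10}
Verification via A' ∩ B': A' = {1, 2, 3, 6, 8, 9, 10}, B' = {2, 4, 5, 6, 8, 9, 10}
A' ∩ B' = {2, 6, 8, 9, 10} ✓

{2, 6, 8, 9, 10}


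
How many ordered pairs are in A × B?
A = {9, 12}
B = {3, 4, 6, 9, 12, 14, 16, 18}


Set A = {9, 12} has 2 elements.
Set B = {3, 4, 6, 9, 12, 14, 16, 18} has 8 elements.
|A × B| = |A| × |B| = 2 × 8 = 16

16


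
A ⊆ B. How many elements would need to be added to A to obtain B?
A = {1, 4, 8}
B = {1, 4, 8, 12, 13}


Set A = {1, 4, 8}, |A| = 3
Set B = {1, 4, 8, 12, 13}, |B| = 5
Since A ⊆ B: B \ A = {12, 13}
|B| - |A| = 5 - 3 = 2

2


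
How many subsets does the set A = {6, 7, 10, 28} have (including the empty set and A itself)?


Set A = {6, 7, 10, 28}
|A| = 4
The power set P(A) contains all subsets of A.
|P(A)| = 2^|A| = 2^4 = 16

16


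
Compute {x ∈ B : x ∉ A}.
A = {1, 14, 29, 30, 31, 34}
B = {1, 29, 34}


Set A = {1, 14, 29, 30, 31, 34}
Set B = {1, 29, 34}
Check each element of B against A:
1 ∈ A, 29 ∈ A, 34 ∈ A
Elements of B not in A: {}

{}


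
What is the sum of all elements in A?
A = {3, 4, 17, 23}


Set A = {3, 4, 17, 23}
Sum = 3 + 4 + 17 + 23 = 47

47


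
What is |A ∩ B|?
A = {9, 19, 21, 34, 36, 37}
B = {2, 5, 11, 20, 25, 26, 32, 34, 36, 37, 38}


Set A = {9, 19, 21, 34, 36, 37}
Set B = {2, 5, 11, 20, 25, 26, 32, 34, 36, 37, 38}
A ∩ B = {34, 36, 37}
|A ∩ B| = 3

3


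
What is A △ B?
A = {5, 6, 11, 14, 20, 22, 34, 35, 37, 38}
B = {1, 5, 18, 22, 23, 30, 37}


Set A = {5, 6, 11, 14, 20, 22, 34, 35, 37, 38}
Set B = {1, 5, 18, 22, 23, 30, 37}
A △ B = (A \ B) ∪ (B \ A)
Elements in A but not B: {6, 11, 14, 20, 34, 35, 38}
Elements in B but not A: {1, 18, 23, 30}
A △ B = {1, 6, 11, 14, 18, 20, 23, 30, 34, 35, 38}

{1, 6, 11, 14, 18, 20, 23, 30, 34, 35, 38}


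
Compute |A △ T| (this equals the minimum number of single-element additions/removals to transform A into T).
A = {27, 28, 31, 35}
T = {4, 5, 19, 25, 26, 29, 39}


Set A = {27, 28, 31, 35}
Set T = {4, 5, 19, 25, 26, 29, 39}
Elements to remove from A (in A, not in T): {27, 28, 31, 35} → 4 removals
Elements to add to A (in T, not in A): {4, 5, 19, 25, 26, 29, 39} → 7 additions
Total edits = 4 + 7 = 11

11


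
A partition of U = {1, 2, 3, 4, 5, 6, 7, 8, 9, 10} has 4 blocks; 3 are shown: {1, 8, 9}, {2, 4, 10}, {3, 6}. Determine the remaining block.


U = {1, 2, 3, 4, 5, 6, 7, 8, 9, 10}
Shown blocks: {1, 8, 9}, {2, 4, 10}, {3, 6}
A partition's blocks are pairwise disjoint and cover U, so the missing block = U \ (union of shown blocks).
Union of shown blocks: {1, 2, 3, 4, 6, 8, 9, 10}
Missing block = U \ (union) = {5, 7}

{5, 7}


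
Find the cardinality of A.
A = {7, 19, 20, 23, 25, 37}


Set A = {7, 19, 20, 23, 25, 37}
Listing elements: 7, 19, 20, 23, 25, 37
Counting: 6 elements
|A| = 6

6


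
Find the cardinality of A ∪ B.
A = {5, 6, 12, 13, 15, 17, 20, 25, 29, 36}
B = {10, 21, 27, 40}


Set A = {5, 6, 12, 13, 15, 17, 20, 25, 29, 36}, |A| = 10
Set B = {10, 21, 27, 40}, |B| = 4
A ∩ B = {}, |A ∩ B| = 0
|A ∪ B| = |A| + |B| - |A ∩ B| = 10 + 4 - 0 = 14

14


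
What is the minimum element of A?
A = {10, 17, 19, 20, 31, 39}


Set A = {10, 17, 19, 20, 31, 39}
Elements in ascending order: 10, 17, 19, 20, 31, 39
The smallest element is 10.

10


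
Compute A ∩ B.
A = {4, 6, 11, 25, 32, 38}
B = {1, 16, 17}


Set A = {4, 6, 11, 25, 32, 38}
Set B = {1, 16, 17}
A ∩ B includes only elements in both sets.
Check each element of A against B:
4 ✗, 6 ✗, 11 ✗, 25 ✗, 32 ✗, 38 ✗
A ∩ B = {}

{}


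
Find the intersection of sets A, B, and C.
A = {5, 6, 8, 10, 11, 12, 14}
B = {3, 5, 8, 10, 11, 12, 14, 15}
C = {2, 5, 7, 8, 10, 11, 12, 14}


Set A = {5, 6, 8, 10, 11, 12, 14}
Set B = {3, 5, 8, 10, 11, 12, 14, 15}
Set C = {2, 5, 7, 8, 10, 11, 12, 14}
First, A ∩ B = {5, 8, 10, 11, 12, 14}
Then, (A ∩ B) ∩ C = {5, 8, 10, 11, 12, 14}

{5, 8, 10, 11, 12, 14}


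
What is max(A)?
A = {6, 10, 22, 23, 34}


Set A = {6, 10, 22, 23, 34}
Elements in ascending order: 6, 10, 22, 23, 34
The largest element is 34.

34


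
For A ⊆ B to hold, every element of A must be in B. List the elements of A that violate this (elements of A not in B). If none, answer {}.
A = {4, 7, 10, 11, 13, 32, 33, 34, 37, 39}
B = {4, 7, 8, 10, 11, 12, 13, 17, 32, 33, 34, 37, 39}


Set A = {4, 7, 10, 11, 13, 32, 33, 34, 37, 39}
Set B = {4, 7, 8, 10, 11, 12, 13, 17, 32, 33, 34, 37, 39}
Check each element of A against B:
4 ∈ B, 7 ∈ B, 10 ∈ B, 11 ∈ B, 13 ∈ B, 32 ∈ B, 33 ∈ B, 34 ∈ B, 37 ∈ B, 39 ∈ B
Elements of A not in B: {}

{}


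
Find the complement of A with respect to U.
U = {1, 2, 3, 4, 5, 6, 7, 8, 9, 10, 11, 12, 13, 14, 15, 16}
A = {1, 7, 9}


Universal set U = {1, 2, 3, 4, 5, 6, 7, 8, 9, 10, 11, 12, 13, 14, 15, 16}
Set A = {1, 7, 9}
A' = U \ A = elements in U but not in A
Checking each element of U:
1 (in A, exclude), 2 (not in A, include), 3 (not in A, include), 4 (not in A, include), 5 (not in A, include), 6 (not in A, include), 7 (in A, exclude), 8 (not in A, include), 9 (in A, exclude), 10 (not in A, include), 11 (not in A, include), 12 (not in A, include), 13 (not in A, include), 14 (not in A, include), 15 (not in A, include), 16 (not in A, include)
A' = {2, 3, 4, 5, 6, 8, 10, 11, 12, 13, 14, 15, 16}

{2, 3, 4, 5, 6, 8, 10, 11, 12, 13, 14, 15, 16}


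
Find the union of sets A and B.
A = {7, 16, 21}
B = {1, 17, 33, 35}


Set A = {7, 16, 21}
Set B = {1, 17, 33, 35}
A ∪ B includes all elements in either set.
Elements from A: {7, 16, 21}
Elements from B not already included: {1, 17, 33, 35}
A ∪ B = {1, 7, 16, 17, 21, 33, 35}

{1, 7, 16, 17, 21, 33, 35}


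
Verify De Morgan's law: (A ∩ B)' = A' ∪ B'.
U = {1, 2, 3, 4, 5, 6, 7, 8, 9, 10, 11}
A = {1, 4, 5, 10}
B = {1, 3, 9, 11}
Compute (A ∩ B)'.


U = {1, 2, 3, 4, 5, 6, 7, 8, 9, 10, 11}
A = {1, 4, 5, 10}, B = {1, 3, 9, 11}
A ∩ B = {1}
(A ∩ B)' = U \ (A ∩ B) = {2, 3, 4, 5, 6, 7, 8, 9, 10, 11}
Verification via A' ∪ B': A' = {2, 3, 6, 7, 8, 9, 11}, B' = {2, 4, 5, 6, 7, 8, 10}
A' ∪ B' = {2, 3, 4, 5, 6, 7, 8, 9, 10, 11} ✓

{2, 3, 4, 5, 6, 7, 8, 9, 10, 11}


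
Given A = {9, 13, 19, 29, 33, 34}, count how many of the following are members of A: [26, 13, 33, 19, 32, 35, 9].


Set A = {9, 13, 19, 29, 33, 34}
Candidates: [26, 13, 33, 19, 32, 35, 9]
Check each candidate:
26 ∉ A, 13 ∈ A, 33 ∈ A, 19 ∈ A, 32 ∉ A, 35 ∉ A, 9 ∈ A
Count of candidates in A: 4

4


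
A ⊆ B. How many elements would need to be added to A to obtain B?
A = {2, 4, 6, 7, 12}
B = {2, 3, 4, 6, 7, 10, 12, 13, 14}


Set A = {2, 4, 6, 7, 12}, |A| = 5
Set B = {2, 3, 4, 6, 7, 10, 12, 13, 14}, |B| = 9
Since A ⊆ B: B \ A = {3, 10, 13, 14}
|B| - |A| = 9 - 5 = 4

4


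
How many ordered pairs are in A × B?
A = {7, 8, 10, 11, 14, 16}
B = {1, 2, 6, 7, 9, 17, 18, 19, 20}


Set A = {7, 8, 10, 11, 14, 16} has 6 elements.
Set B = {1, 2, 6, 7, 9, 17, 18, 19, 20} has 9 elements.
|A × B| = |A| × |B| = 6 × 9 = 54

54


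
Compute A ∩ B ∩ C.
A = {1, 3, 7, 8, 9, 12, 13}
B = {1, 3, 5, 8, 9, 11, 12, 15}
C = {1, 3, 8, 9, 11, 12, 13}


Set A = {1, 3, 7, 8, 9, 12, 13}
Set B = {1, 3, 5, 8, 9, 11, 12, 15}
Set C = {1, 3, 8, 9, 11, 12, 13}
First, A ∩ B = {1, 3, 8, 9, 12}
Then, (A ∩ B) ∩ C = {1, 3, 8, 9, 12}

{1, 3, 8, 9, 12}


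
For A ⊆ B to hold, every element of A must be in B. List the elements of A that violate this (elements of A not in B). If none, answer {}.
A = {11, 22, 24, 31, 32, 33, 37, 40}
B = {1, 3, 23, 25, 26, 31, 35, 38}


Set A = {11, 22, 24, 31, 32, 33, 37, 40}
Set B = {1, 3, 23, 25, 26, 31, 35, 38}
Check each element of A against B:
11 ∉ B (include), 22 ∉ B (include), 24 ∉ B (include), 31 ∈ B, 32 ∉ B (include), 33 ∉ B (include), 37 ∉ B (include), 40 ∉ B (include)
Elements of A not in B: {11, 22, 24, 32, 33, 37, 40}

{11, 22, 24, 32, 33, 37, 40}


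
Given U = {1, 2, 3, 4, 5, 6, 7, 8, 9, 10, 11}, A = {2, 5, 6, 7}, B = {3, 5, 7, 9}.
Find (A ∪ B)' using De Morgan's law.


U = {1, 2, 3, 4, 5, 6, 7, 8, 9, 10, 11}
A = {2, 5, 6, 7}, B = {3, 5, 7, 9}
A ∪ B = {2, 3, 5, 6, 7, 9}
(A ∪ B)' = U \ (A ∪ B) = {1, 4, 8, 10, 11}
Verification via A' ∩ B': A' = {1, 3, 4, 8, 9, 10, 11}, B' = {1, 2, 4, 6, 8, 10, 11}
A' ∩ B' = {1, 4, 8, 10, 11} ✓

{1, 4, 8, 10, 11}


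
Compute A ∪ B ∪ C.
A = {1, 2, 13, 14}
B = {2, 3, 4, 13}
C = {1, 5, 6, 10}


Set A = {1, 2, 13, 14}
Set B = {2, 3, 4, 13}
Set C = {1, 5, 6, 10}
First, A ∪ B = {1, 2, 3, 4, 13, 14}
Then, (A ∪ B) ∪ C = {1, 2, 3, 4, 5, 6, 10, 13, 14}

{1, 2, 3, 4, 5, 6, 10, 13, 14}


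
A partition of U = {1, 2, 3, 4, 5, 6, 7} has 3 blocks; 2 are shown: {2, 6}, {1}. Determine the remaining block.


U = {1, 2, 3, 4, 5, 6, 7}
Shown blocks: {2, 6}, {1}
A partition's blocks are pairwise disjoint and cover U, so the missing block = U \ (union of shown blocks).
Union of shown blocks: {1, 2, 6}
Missing block = U \ (union) = {3, 4, 5, 7}

{3, 4, 5, 7}


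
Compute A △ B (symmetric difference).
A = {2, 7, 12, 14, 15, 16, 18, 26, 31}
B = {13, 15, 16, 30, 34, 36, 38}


Set A = {2, 7, 12, 14, 15, 16, 18, 26, 31}
Set B = {13, 15, 16, 30, 34, 36, 38}
A △ B = (A \ B) ∪ (B \ A)
Elements in A but not B: {2, 7, 12, 14, 18, 26, 31}
Elements in B but not A: {13, 30, 34, 36, 38}
A △ B = {2, 7, 12, 13, 14, 18, 26, 30, 31, 34, 36, 38}

{2, 7, 12, 13, 14, 18, 26, 30, 31, 34, 36, 38}


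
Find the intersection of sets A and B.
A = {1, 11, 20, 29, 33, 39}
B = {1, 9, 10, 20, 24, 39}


Set A = {1, 11, 20, 29, 33, 39}
Set B = {1, 9, 10, 20, 24, 39}
A ∩ B includes only elements in both sets.
Check each element of A against B:
1 ✓, 11 ✗, 20 ✓, 29 ✗, 33 ✗, 39 ✓
A ∩ B = {1, 20, 39}

{1, 20, 39}


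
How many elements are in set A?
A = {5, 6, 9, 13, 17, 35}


Set A = {5, 6, 9, 13, 17, 35}
Listing elements: 5, 6, 9, 13, 17, 35
Counting: 6 elements
|A| = 6

6


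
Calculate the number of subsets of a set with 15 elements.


The set has 15 elements.
The power set contains all possible subsets.
|P(A)| = 2^|A| = 2^15 = 32768

32768


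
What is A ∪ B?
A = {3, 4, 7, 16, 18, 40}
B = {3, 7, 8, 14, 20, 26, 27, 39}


Set A = {3, 4, 7, 16, 18, 40}
Set B = {3, 7, 8, 14, 20, 26, 27, 39}
A ∪ B includes all elements in either set.
Elements from A: {3, 4, 7, 16, 18, 40}
Elements from B not already included: {8, 14, 20, 26, 27, 39}
A ∪ B = {3, 4, 7, 8, 14, 16, 18, 20, 26, 27, 39, 40}

{3, 4, 7, 8, 14, 16, 18, 20, 26, 27, 39, 40}


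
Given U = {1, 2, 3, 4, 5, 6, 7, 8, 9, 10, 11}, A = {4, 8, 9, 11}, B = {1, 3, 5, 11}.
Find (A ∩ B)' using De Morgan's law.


U = {1, 2, 3, 4, 5, 6, 7, 8, 9, 10, 11}
A = {4, 8, 9, 11}, B = {1, 3, 5, 11}
A ∩ B = {11}
(A ∩ B)' = U \ (A ∩ B) = {1, 2, 3, 4, 5, 6, 7, 8, 9, 10}
Verification via A' ∪ B': A' = {1, 2, 3, 5, 6, 7, 10}, B' = {2, 4, 6, 7, 8, 9, 10}
A' ∪ B' = {1, 2, 3, 4, 5, 6, 7, 8, 9, 10} ✓

{1, 2, 3, 4, 5, 6, 7, 8, 9, 10}


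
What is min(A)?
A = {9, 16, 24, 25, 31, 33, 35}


Set A = {9, 16, 24, 25, 31, 33, 35}
Elements in ascending order: 9, 16, 24, 25, 31, 33, 35
The smallest element is 9.

9


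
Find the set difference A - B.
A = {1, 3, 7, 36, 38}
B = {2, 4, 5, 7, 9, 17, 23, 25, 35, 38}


Set A = {1, 3, 7, 36, 38}
Set B = {2, 4, 5, 7, 9, 17, 23, 25, 35, 38}
A \ B includes elements in A that are not in B.
Check each element of A:
1 (not in B, keep), 3 (not in B, keep), 7 (in B, remove), 36 (not in B, keep), 38 (in B, remove)
A \ B = {1, 3, 36}

{1, 3, 36}


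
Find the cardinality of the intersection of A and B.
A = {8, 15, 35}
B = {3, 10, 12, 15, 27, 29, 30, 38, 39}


Set A = {8, 15, 35}
Set B = {3, 10, 12, 15, 27, 29, 30, 38, 39}
A ∩ B = {15}
|A ∩ B| = 1

1


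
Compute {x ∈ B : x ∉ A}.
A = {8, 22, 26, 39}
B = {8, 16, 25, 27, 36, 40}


Set A = {8, 22, 26, 39}
Set B = {8, 16, 25, 27, 36, 40}
Check each element of B against A:
8 ∈ A, 16 ∉ A (include), 25 ∉ A (include), 27 ∉ A (include), 36 ∉ A (include), 40 ∉ A (include)
Elements of B not in A: {16, 25, 27, 36, 40}

{16, 25, 27, 36, 40}


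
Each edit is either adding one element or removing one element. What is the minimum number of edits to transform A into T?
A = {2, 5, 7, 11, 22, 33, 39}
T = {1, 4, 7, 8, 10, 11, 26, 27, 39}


Set A = {2, 5, 7, 11, 22, 33, 39}
Set T = {1, 4, 7, 8, 10, 11, 26, 27, 39}
Elements to remove from A (in A, not in T): {2, 5, 22, 33} → 4 removals
Elements to add to A (in T, not in A): {1, 4, 8, 10, 26, 27} → 6 additions
Total edits = 4 + 6 = 10

10


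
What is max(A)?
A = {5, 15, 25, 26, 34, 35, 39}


Set A = {5, 15, 25, 26, 34, 35, 39}
Elements in ascending order: 5, 15, 25, 26, 34, 35, 39
The largest element is 39.

39


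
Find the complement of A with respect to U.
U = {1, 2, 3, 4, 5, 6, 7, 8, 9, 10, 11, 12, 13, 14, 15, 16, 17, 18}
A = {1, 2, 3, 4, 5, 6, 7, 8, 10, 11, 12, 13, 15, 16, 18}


Universal set U = {1, 2, 3, 4, 5, 6, 7, 8, 9, 10, 11, 12, 13, 14, 15, 16, 17, 18}
Set A = {1, 2, 3, 4, 5, 6, 7, 8, 10, 11, 12, 13, 15, 16, 18}
A' = U \ A = elements in U but not in A
Checking each element of U:
1 (in A, exclude), 2 (in A, exclude), 3 (in A, exclude), 4 (in A, exclude), 5 (in A, exclude), 6 (in A, exclude), 7 (in A, exclude), 8 (in A, exclude), 9 (not in A, include), 10 (in A, exclude), 11 (in A, exclude), 12 (in A, exclude), 13 (in A, exclude), 14 (not in A, include), 15 (in A, exclude), 16 (in A, exclude), 17 (not in A, include), 18 (in A, exclude)
A' = {9, 14, 17}

{9, 14, 17}


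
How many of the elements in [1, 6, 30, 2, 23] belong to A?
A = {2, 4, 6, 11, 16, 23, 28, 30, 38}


Set A = {2, 4, 6, 11, 16, 23, 28, 30, 38}
Candidates: [1, 6, 30, 2, 23]
Check each candidate:
1 ∉ A, 6 ∈ A, 30 ∈ A, 2 ∈ A, 23 ∈ A
Count of candidates in A: 4

4


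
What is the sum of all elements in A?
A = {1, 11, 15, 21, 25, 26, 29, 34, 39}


Set A = {1, 11, 15, 21, 25, 26, 29, 34, 39}
Sum = 1 + 11 + 15 + 21 + 25 + 26 + 29 + 34 + 39 = 201

201


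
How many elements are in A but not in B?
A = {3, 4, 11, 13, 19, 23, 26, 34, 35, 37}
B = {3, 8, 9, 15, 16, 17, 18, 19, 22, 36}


Set A = {3, 4, 11, 13, 19, 23, 26, 34, 35, 37}
Set B = {3, 8, 9, 15, 16, 17, 18, 19, 22, 36}
A \ B = {4, 11, 13, 23, 26, 34, 35, 37}
|A \ B| = 8

8


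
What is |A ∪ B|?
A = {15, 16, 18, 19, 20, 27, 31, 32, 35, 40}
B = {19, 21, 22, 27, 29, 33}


Set A = {15, 16, 18, 19, 20, 27, 31, 32, 35, 40}, |A| = 10
Set B = {19, 21, 22, 27, 29, 33}, |B| = 6
A ∩ B = {19, 27}, |A ∩ B| = 2
|A ∪ B| = |A| + |B| - |A ∩ B| = 10 + 6 - 2 = 14

14


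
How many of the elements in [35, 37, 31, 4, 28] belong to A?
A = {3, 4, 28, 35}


Set A = {3, 4, 28, 35}
Candidates: [35, 37, 31, 4, 28]
Check each candidate:
35 ∈ A, 37 ∉ A, 31 ∉ A, 4 ∈ A, 28 ∈ A
Count of candidates in A: 3

3


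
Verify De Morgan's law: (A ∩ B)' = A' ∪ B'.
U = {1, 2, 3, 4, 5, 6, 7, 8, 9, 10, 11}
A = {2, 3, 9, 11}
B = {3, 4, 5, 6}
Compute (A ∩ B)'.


U = {1, 2, 3, 4, 5, 6, 7, 8, 9, 10, 11}
A = {2, 3, 9, 11}, B = {3, 4, 5, 6}
A ∩ B = {3}
(A ∩ B)' = U \ (A ∩ B) = {1, 2, 4, 5, 6, 7, 8, 9, 10, 11}
Verification via A' ∪ B': A' = {1, 4, 5, 6, 7, 8, 10}, B' = {1, 2, 7, 8, 9, 10, 11}
A' ∪ B' = {1, 2, 4, 5, 6, 7, 8, 9, 10, 11} ✓

{1, 2, 4, 5, 6, 7, 8, 9, 10, 11}


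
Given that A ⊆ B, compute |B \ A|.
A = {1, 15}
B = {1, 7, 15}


Set A = {1, 15}, |A| = 2
Set B = {1, 7, 15}, |B| = 3
Since A ⊆ B: B \ A = {7}
|B| - |A| = 3 - 2 = 1

1


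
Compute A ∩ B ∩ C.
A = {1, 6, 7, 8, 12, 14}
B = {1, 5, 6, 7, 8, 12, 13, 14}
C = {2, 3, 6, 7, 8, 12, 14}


Set A = {1, 6, 7, 8, 12, 14}
Set B = {1, 5, 6, 7, 8, 12, 13, 14}
Set C = {2, 3, 6, 7, 8, 12, 14}
First, A ∩ B = {1, 6, 7, 8, 12, 14}
Then, (A ∩ B) ∩ C = {6, 7, 8, 12, 14}

{6, 7, 8, 12, 14}


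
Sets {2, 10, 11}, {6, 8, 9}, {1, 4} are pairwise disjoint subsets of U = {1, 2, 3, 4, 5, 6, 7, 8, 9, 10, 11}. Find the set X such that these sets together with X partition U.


U = {1, 2, 3, 4, 5, 6, 7, 8, 9, 10, 11}
Shown blocks: {2, 10, 11}, {6, 8, 9}, {1, 4}
A partition's blocks are pairwise disjoint and cover U, so the missing block = U \ (union of shown blocks).
Union of shown blocks: {1, 2, 4, 6, 8, 9, 10, 11}
Missing block = U \ (union) = {3, 5, 7}

{3, 5, 7}


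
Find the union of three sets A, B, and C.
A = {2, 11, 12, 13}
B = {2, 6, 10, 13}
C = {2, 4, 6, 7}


Set A = {2, 11, 12, 13}
Set B = {2, 6, 10, 13}
Set C = {2, 4, 6, 7}
First, A ∪ B = {2, 6, 10, 11, 12, 13}
Then, (A ∪ B) ∪ C = {2, 4, 6, 7, 10, 11, 12, 13}

{2, 4, 6, 7, 10, 11, 12, 13}


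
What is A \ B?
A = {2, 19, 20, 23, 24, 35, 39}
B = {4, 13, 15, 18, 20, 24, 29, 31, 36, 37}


Set A = {2, 19, 20, 23, 24, 35, 39}
Set B = {4, 13, 15, 18, 20, 24, 29, 31, 36, 37}
A \ B includes elements in A that are not in B.
Check each element of A:
2 (not in B, keep), 19 (not in B, keep), 20 (in B, remove), 23 (not in B, keep), 24 (in B, remove), 35 (not in B, keep), 39 (not in B, keep)
A \ B = {2, 19, 23, 35, 39}

{2, 19, 23, 35, 39}


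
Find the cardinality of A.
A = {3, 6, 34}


Set A = {3, 6, 34}
Listing elements: 3, 6, 34
Counting: 3 elements
|A| = 3

3


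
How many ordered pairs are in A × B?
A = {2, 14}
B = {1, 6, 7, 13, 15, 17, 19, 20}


Set A = {2, 14} has 2 elements.
Set B = {1, 6, 7, 13, 15, 17, 19, 20} has 8 elements.
|A × B| = |A| × |B| = 2 × 8 = 16

16


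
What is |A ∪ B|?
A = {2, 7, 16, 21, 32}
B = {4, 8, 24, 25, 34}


Set A = {2, 7, 16, 21, 32}, |A| = 5
Set B = {4, 8, 24, 25, 34}, |B| = 5
A ∩ B = {}, |A ∩ B| = 0
|A ∪ B| = |A| + |B| - |A ∩ B| = 5 + 5 - 0 = 10

10


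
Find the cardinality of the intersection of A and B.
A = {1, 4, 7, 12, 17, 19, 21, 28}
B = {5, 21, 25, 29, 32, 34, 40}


Set A = {1, 4, 7, 12, 17, 19, 21, 28}
Set B = {5, 21, 25, 29, 32, 34, 40}
A ∩ B = {21}
|A ∩ B| = 1

1


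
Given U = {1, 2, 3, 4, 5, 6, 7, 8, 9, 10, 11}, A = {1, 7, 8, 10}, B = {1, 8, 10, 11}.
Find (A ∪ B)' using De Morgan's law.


U = {1, 2, 3, 4, 5, 6, 7, 8, 9, 10, 11}
A = {1, 7, 8, 10}, B = {1, 8, 10, 11}
A ∪ B = {1, 7, 8, 10, 11}
(A ∪ B)' = U \ (A ∪ B) = {2, 3, 4, 5, 6, 9}
Verification via A' ∩ B': A' = {2, 3, 4, 5, 6, 9, 11}, B' = {2, 3, 4, 5, 6, 7, 9}
A' ∩ B' = {2, 3, 4, 5, 6, 9} ✓

{2, 3, 4, 5, 6, 9}


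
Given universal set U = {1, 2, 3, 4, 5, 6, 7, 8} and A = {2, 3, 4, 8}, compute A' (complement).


Universal set U = {1, 2, 3, 4, 5, 6, 7, 8}
Set A = {2, 3, 4, 8}
A' = U \ A = elements in U but not in A
Checking each element of U:
1 (not in A, include), 2 (in A, exclude), 3 (in A, exclude), 4 (in A, exclude), 5 (not in A, include), 6 (not in A, include), 7 (not in A, include), 8 (in A, exclude)
A' = {1, 5, 6, 7}

{1, 5, 6, 7}


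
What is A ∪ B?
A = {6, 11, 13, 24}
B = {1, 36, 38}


Set A = {6, 11, 13, 24}
Set B = {1, 36, 38}
A ∪ B includes all elements in either set.
Elements from A: {6, 11, 13, 24}
Elements from B not already included: {1, 36, 38}
A ∪ B = {1, 6, 11, 13, 24, 36, 38}

{1, 6, 11, 13, 24, 36, 38}


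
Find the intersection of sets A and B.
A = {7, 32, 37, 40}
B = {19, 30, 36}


Set A = {7, 32, 37, 40}
Set B = {19, 30, 36}
A ∩ B includes only elements in both sets.
Check each element of A against B:
7 ✗, 32 ✗, 37 ✗, 40 ✗
A ∩ B = {}

{}


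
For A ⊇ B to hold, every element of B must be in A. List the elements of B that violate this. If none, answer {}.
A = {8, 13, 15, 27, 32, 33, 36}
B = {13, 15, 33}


Set A = {8, 13, 15, 27, 32, 33, 36}
Set B = {13, 15, 33}
Check each element of B against A:
13 ∈ A, 15 ∈ A, 33 ∈ A
Elements of B not in A: {}

{}


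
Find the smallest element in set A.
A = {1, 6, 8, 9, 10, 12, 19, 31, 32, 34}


Set A = {1, 6, 8, 9, 10, 12, 19, 31, 32, 34}
Elements in ascending order: 1, 6, 8, 9, 10, 12, 19, 31, 32, 34
The smallest element is 1.

1


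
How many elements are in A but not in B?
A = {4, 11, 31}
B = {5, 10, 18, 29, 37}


Set A = {4, 11, 31}
Set B = {5, 10, 18, 29, 37}
A \ B = {4, 11, 31}
|A \ B| = 3

3


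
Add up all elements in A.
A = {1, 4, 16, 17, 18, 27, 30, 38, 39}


Set A = {1, 4, 16, 17, 18, 27, 30, 38, 39}
Sum = 1 + 4 + 16 + 17 + 18 + 27 + 30 + 38 + 39 = 190

190


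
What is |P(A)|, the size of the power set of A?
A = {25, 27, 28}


Set A = {25, 27, 28}
|A| = 3
The power set P(A) contains all subsets of A.
|P(A)| = 2^|A| = 2^3 = 8

8


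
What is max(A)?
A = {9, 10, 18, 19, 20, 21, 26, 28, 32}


Set A = {9, 10, 18, 19, 20, 21, 26, 28, 32}
Elements in ascending order: 9, 10, 18, 19, 20, 21, 26, 28, 32
The largest element is 32.

32


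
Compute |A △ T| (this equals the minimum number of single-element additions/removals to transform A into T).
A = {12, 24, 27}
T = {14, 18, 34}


Set A = {12, 24, 27}
Set T = {14, 18, 34}
Elements to remove from A (in A, not in T): {12, 24, 27} → 3 removals
Elements to add to A (in T, not in A): {14, 18, 34} → 3 additions
Total edits = 3 + 3 = 6

6


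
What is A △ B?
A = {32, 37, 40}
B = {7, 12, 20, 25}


Set A = {32, 37, 40}
Set B = {7, 12, 20, 25}
A △ B = (A \ B) ∪ (B \ A)
Elements in A but not B: {32, 37, 40}
Elements in B but not A: {7, 12, 20, 25}
A △ B = {7, 12, 20, 25, 32, 37, 40}

{7, 12, 20, 25, 32, 37, 40}


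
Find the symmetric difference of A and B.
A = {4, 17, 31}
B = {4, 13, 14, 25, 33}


Set A = {4, 17, 31}
Set B = {4, 13, 14, 25, 33}
A △ B = (A \ B) ∪ (B \ A)
Elements in A but not B: {17, 31}
Elements in B but not A: {13, 14, 25, 33}
A △ B = {13, 14, 17, 25, 31, 33}

{13, 14, 17, 25, 31, 33}


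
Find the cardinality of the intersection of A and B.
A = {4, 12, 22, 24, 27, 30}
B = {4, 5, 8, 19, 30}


Set A = {4, 12, 22, 24, 27, 30}
Set B = {4, 5, 8, 19, 30}
A ∩ B = {4, 30}
|A ∩ B| = 2

2


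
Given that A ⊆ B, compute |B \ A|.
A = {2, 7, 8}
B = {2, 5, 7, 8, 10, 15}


Set A = {2, 7, 8}, |A| = 3
Set B = {2, 5, 7, 8, 10, 15}, |B| = 6
Since A ⊆ B: B \ A = {5, 10, 15}
|B| - |A| = 6 - 3 = 3

3


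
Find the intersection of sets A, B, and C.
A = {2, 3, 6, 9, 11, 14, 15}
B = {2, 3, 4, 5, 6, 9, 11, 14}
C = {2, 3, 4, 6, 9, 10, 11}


Set A = {2, 3, 6, 9, 11, 14, 15}
Set B = {2, 3, 4, 5, 6, 9, 11, 14}
Set C = {2, 3, 4, 6, 9, 10, 11}
First, A ∩ B = {2, 3, 6, 9, 11, 14}
Then, (A ∩ B) ∩ C = {2, 3, 6, 9, 11}

{2, 3, 6, 9, 11}


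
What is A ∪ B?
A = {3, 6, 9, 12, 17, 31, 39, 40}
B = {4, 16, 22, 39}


Set A = {3, 6, 9, 12, 17, 31, 39, 40}
Set B = {4, 16, 22, 39}
A ∪ B includes all elements in either set.
Elements from A: {3, 6, 9, 12, 17, 31, 39, 40}
Elements from B not already included: {4, 16, 22}
A ∪ B = {3, 4, 6, 9, 12, 16, 17, 22, 31, 39, 40}

{3, 4, 6, 9, 12, 16, 17, 22, 31, 39, 40}


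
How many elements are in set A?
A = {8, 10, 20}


Set A = {8, 10, 20}
Listing elements: 8, 10, 20
Counting: 3 elements
|A| = 3

3


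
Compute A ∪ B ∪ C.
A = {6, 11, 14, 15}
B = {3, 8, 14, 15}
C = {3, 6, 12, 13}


Set A = {6, 11, 14, 15}
Set B = {3, 8, 14, 15}
Set C = {3, 6, 12, 13}
First, A ∪ B = {3, 6, 8, 11, 14, 15}
Then, (A ∪ B) ∪ C = {3, 6, 8, 11, 12, 13, 14, 15}

{3, 6, 8, 11, 12, 13, 14, 15}


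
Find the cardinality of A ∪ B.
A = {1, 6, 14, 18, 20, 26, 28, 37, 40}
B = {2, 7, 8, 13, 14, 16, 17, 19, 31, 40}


Set A = {1, 6, 14, 18, 20, 26, 28, 37, 40}, |A| = 9
Set B = {2, 7, 8, 13, 14, 16, 17, 19, 31, 40}, |B| = 10
A ∩ B = {14, 40}, |A ∩ B| = 2
|A ∪ B| = |A| + |B| - |A ∩ B| = 9 + 10 - 2 = 17

17


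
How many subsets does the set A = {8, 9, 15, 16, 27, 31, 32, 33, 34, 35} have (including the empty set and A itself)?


Set A = {8, 9, 15, 16, 27, 31, 32, 33, 34, 35}
|A| = 10
The power set P(A) contains all subsets of A.
|P(A)| = 2^|A| = 2^10 = 1024

1024


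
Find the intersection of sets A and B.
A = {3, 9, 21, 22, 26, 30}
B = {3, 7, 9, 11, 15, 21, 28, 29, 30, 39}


Set A = {3, 9, 21, 22, 26, 30}
Set B = {3, 7, 9, 11, 15, 21, 28, 29, 30, 39}
A ∩ B includes only elements in both sets.
Check each element of A against B:
3 ✓, 9 ✓, 21 ✓, 22 ✗, 26 ✗, 30 ✓
A ∩ B = {3, 9, 21, 30}

{3, 9, 21, 30}


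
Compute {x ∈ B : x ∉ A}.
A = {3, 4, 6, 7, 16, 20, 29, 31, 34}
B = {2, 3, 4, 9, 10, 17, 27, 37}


Set A = {3, 4, 6, 7, 16, 20, 29, 31, 34}
Set B = {2, 3, 4, 9, 10, 17, 27, 37}
Check each element of B against A:
2 ∉ A (include), 3 ∈ A, 4 ∈ A, 9 ∉ A (include), 10 ∉ A (include), 17 ∉ A (include), 27 ∉ A (include), 37 ∉ A (include)
Elements of B not in A: {2, 9, 10, 17, 27, 37}

{2, 9, 10, 17, 27, 37}


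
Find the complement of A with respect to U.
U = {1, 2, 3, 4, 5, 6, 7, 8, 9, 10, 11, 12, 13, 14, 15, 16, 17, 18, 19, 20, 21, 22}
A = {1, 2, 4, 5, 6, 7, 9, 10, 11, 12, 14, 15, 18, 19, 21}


Universal set U = {1, 2, 3, 4, 5, 6, 7, 8, 9, 10, 11, 12, 13, 14, 15, 16, 17, 18, 19, 20, 21, 22}
Set A = {1, 2, 4, 5, 6, 7, 9, 10, 11, 12, 14, 15, 18, 19, 21}
A' = U \ A = elements in U but not in A
Checking each element of U:
1 (in A, exclude), 2 (in A, exclude), 3 (not in A, include), 4 (in A, exclude), 5 (in A, exclude), 6 (in A, exclude), 7 (in A, exclude), 8 (not in A, include), 9 (in A, exclude), 10 (in A, exclude), 11 (in A, exclude), 12 (in A, exclude), 13 (not in A, include), 14 (in A, exclude), 15 (in A, exclude), 16 (not in A, include), 17 (not in A, include), 18 (in A, exclude), 19 (in A, exclude), 20 (not in A, include), 21 (in A, exclude), 22 (not in A, include)
A' = {3, 8, 13, 16, 17, 20, 22}

{3, 8, 13, 16, 17, 20, 22}


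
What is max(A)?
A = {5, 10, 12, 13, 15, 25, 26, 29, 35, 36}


Set A = {5, 10, 12, 13, 15, 25, 26, 29, 35, 36}
Elements in ascending order: 5, 10, 12, 13, 15, 25, 26, 29, 35, 36
The largest element is 36.

36


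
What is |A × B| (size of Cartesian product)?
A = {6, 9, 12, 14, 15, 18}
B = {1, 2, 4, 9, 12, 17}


Set A = {6, 9, 12, 14, 15, 18} has 6 elements.
Set B = {1, 2, 4, 9, 12, 17} has 6 elements.
|A × B| = |A| × |B| = 6 × 6 = 36

36


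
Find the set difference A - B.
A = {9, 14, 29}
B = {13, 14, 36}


Set A = {9, 14, 29}
Set B = {13, 14, 36}
A \ B includes elements in A that are not in B.
Check each element of A:
9 (not in B, keep), 14 (in B, remove), 29 (not in B, keep)
A \ B = {9, 29}

{9, 29}


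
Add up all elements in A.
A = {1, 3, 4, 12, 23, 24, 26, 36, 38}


Set A = {1, 3, 4, 12, 23, 24, 26, 36, 38}
Sum = 1 + 3 + 4 + 12 + 23 + 24 + 26 + 36 + 38 = 167

167


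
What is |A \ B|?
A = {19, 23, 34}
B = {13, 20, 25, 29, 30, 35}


Set A = {19, 23, 34}
Set B = {13, 20, 25, 29, 30, 35}
A \ B = {19, 23, 34}
|A \ B| = 3

3


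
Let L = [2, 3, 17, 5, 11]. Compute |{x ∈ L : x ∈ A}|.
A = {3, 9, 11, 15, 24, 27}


Set A = {3, 9, 11, 15, 24, 27}
Candidates: [2, 3, 17, 5, 11]
Check each candidate:
2 ∉ A, 3 ∈ A, 17 ∉ A, 5 ∉ A, 11 ∈ A
Count of candidates in A: 2

2


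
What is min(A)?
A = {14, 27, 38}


Set A = {14, 27, 38}
Elements in ascending order: 14, 27, 38
The smallest element is 14.

14


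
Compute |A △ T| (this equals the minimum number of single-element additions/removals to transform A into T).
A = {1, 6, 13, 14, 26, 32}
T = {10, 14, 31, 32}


Set A = {1, 6, 13, 14, 26, 32}
Set T = {10, 14, 31, 32}
Elements to remove from A (in A, not in T): {1, 6, 13, 26} → 4 removals
Elements to add to A (in T, not in A): {10, 31} → 2 additions
Total edits = 4 + 2 = 6

6


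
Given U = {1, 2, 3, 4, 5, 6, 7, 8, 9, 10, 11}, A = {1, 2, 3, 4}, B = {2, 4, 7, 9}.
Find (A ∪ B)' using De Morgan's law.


U = {1, 2, 3, 4, 5, 6, 7, 8, 9, 10, 11}
A = {1, 2, 3, 4}, B = {2, 4, 7, 9}
A ∪ B = {1, 2, 3, 4, 7, 9}
(A ∪ B)' = U \ (A ∪ B) = {5, 6, 8, 10, 11}
Verification via A' ∩ B': A' = {5, 6, 7, 8, 9, 10, 11}, B' = {1, 3, 5, 6, 8, 10, 11}
A' ∩ B' = {5, 6, 8, 10, 11} ✓

{5, 6, 8, 10, 11}


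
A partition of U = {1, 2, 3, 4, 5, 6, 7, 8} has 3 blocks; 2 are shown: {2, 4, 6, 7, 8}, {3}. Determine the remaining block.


U = {1, 2, 3, 4, 5, 6, 7, 8}
Shown blocks: {2, 4, 6, 7, 8}, {3}
A partition's blocks are pairwise disjoint and cover U, so the missing block = U \ (union of shown blocks).
Union of shown blocks: {2, 3, 4, 6, 7, 8}
Missing block = U \ (union) = {1, 5}

{1, 5}


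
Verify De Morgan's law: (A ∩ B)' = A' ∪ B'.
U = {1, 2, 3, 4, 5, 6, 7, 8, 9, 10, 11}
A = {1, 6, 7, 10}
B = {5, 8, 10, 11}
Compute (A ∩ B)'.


U = {1, 2, 3, 4, 5, 6, 7, 8, 9, 10, 11}
A = {1, 6, 7, 10}, B = {5, 8, 10, 11}
A ∩ B = {10}
(A ∩ B)' = U \ (A ∩ B) = {1, 2, 3, 4, 5, 6, 7, 8, 9, 11}
Verification via A' ∪ B': A' = {2, 3, 4, 5, 8, 9, 11}, B' = {1, 2, 3, 4, 6, 7, 9}
A' ∪ B' = {1, 2, 3, 4, 5, 6, 7, 8, 9, 11} ✓

{1, 2, 3, 4, 5, 6, 7, 8, 9, 11}


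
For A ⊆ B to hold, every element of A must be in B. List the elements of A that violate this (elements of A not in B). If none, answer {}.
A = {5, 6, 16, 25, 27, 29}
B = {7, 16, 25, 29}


Set A = {5, 6, 16, 25, 27, 29}
Set B = {7, 16, 25, 29}
Check each element of A against B:
5 ∉ B (include), 6 ∉ B (include), 16 ∈ B, 25 ∈ B, 27 ∉ B (include), 29 ∈ B
Elements of A not in B: {5, 6, 27}

{5, 6, 27}


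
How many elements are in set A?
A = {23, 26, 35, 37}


Set A = {23, 26, 35, 37}
Listing elements: 23, 26, 35, 37
Counting: 4 elements
|A| = 4

4


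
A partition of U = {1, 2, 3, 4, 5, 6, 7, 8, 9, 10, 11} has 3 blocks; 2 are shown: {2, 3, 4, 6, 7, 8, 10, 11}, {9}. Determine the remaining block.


U = {1, 2, 3, 4, 5, 6, 7, 8, 9, 10, 11}
Shown blocks: {2, 3, 4, 6, 7, 8, 10, 11}, {9}
A partition's blocks are pairwise disjoint and cover U, so the missing block = U \ (union of shown blocks).
Union of shown blocks: {2, 3, 4, 6, 7, 8, 9, 10, 11}
Missing block = U \ (union) = {1, 5}

{1, 5}


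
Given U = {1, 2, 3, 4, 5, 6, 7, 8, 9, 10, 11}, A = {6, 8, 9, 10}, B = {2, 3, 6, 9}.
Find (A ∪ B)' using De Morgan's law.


U = {1, 2, 3, 4, 5, 6, 7, 8, 9, 10, 11}
A = {6, 8, 9, 10}, B = {2, 3, 6, 9}
A ∪ B = {2, 3, 6, 8, 9, 10}
(A ∪ B)' = U \ (A ∪ B) = {1, 4, 5, 7, 11}
Verification via A' ∩ B': A' = {1, 2, 3, 4, 5, 7, 11}, B' = {1, 4, 5, 7, 8, 10, 11}
A' ∩ B' = {1, 4, 5, 7, 11} ✓

{1, 4, 5, 7, 11}


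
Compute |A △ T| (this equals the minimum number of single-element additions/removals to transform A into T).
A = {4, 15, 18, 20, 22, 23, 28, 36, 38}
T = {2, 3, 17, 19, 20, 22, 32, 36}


Set A = {4, 15, 18, 20, 22, 23, 28, 36, 38}
Set T = {2, 3, 17, 19, 20, 22, 32, 36}
Elements to remove from A (in A, not in T): {4, 15, 18, 23, 28, 38} → 6 removals
Elements to add to A (in T, not in A): {2, 3, 17, 19, 32} → 5 additions
Total edits = 6 + 5 = 11

11


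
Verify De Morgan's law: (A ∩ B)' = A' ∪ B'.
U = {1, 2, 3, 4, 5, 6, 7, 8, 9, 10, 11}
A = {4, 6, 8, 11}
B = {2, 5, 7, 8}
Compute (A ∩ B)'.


U = {1, 2, 3, 4, 5, 6, 7, 8, 9, 10, 11}
A = {4, 6, 8, 11}, B = {2, 5, 7, 8}
A ∩ B = {8}
(A ∩ B)' = U \ (A ∩ B) = {1, 2, 3, 4, 5, 6, 7, 9, 10, 11}
Verification via A' ∪ B': A' = {1, 2, 3, 5, 7, 9, 10}, B' = {1, 3, 4, 6, 9, 10, 11}
A' ∪ B' = {1, 2, 3, 4, 5, 6, 7, 9, 10, 11} ✓

{1, 2, 3, 4, 5, 6, 7, 9, 10, 11}


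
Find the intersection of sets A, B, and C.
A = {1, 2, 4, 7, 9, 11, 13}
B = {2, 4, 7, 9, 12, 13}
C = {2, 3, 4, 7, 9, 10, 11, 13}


Set A = {1, 2, 4, 7, 9, 11, 13}
Set B = {2, 4, 7, 9, 12, 13}
Set C = {2, 3, 4, 7, 9, 10, 11, 13}
First, A ∩ B = {2, 4, 7, 9, 13}
Then, (A ∩ B) ∩ C = {2, 4, 7, 9, 13}

{2, 4, 7, 9, 13}
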